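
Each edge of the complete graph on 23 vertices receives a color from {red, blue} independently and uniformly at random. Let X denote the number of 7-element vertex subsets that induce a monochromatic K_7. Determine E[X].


Let X = Σ_S X_S over the C(23, 7) = 245157 subsets S of size 7, where X_S = 1 if the K_7 on S is monochromatic.
For a fixed S, the K_7 on S has C(7, 2) = 21 edges. P[all 21 edges red] = (1/2)^21, and likewise for blue, so P[monochromatic] = 2·(1/2)^21 = 2^{1 − 21} = 1/1048576.
By linearity: E[X] = C(23, 7) · 2^{1 − 21} = 245157 · 1/1048576 = 245157/1048576.
Numerically: E[X] ≈ 0.2338.

E[X] = C(23,7)·2^(1−C(7,2)) = 245157/1048576 ≈ 0.2338.


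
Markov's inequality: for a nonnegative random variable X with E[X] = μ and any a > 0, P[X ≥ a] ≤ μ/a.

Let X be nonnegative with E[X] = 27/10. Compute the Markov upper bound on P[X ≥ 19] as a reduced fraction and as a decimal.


μ = E[X] = 27/10, a = 19.
Markov: P[X ≥ 19] ≤ μ/a = (27/10)/19 = 27/190.
Numerically: ≈ 0.1421.
(Since a = 19 > μ = 2.7000, the bound 27/190 is < 1 and informative.)

P[X ≥ 19] ≤ 27/190 ≈ 0.1421.


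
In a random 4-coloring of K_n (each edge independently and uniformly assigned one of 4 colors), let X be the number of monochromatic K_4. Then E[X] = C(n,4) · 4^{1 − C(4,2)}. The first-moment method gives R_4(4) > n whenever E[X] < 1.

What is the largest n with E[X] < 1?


We need C(n, 4) · 4^{1 − 6} < 1, i.e. C(n, 4) < 4^{6 − 1} = 1024.
Check values of n near the boundary:
  n = 11: C(11, 4) = 330; 330 < 1024? YES
  n = 12: C(12, 4) = 495; 495 < 1024? YES
  n = 13: C(13, 4) = 715; 715 < 1024? YES
  n = 14: C(14, 4) = 1001; 1001 < 1024? YES
  n = 15: C(15, 4) = 1365; 1365 < 1024? NO
  n = 16: C(16, 4) = 1820; 1820 < 1024? NO
  n = 17: C(17, 4) = 2380; 2380 < 1024? NO
The largest n with C(n, 4) < 1024 is n = 14 (where E[X] = 1001/1024 ≈ 0.97754). Hence R_4(4) > 14, i.e. R_4(4) ≥ 15.

Largest n = 14; hence R_4(4) > 14.


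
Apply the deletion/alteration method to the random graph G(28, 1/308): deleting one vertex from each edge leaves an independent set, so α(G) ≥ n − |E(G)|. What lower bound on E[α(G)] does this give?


E[|E(G)|] = C(28, 2)·p = 378 · (1/308) = 27/22.
E[α(G)] ≥ n − E[|E(G)|] = 28 − 27/22 = 589/22.
Numerically: ≈ 26.77273.
(This is only a lower bound; the true E[α(G)] may be larger.)

E[α(G)] ≥ 589/22 ≈ 26.77273.


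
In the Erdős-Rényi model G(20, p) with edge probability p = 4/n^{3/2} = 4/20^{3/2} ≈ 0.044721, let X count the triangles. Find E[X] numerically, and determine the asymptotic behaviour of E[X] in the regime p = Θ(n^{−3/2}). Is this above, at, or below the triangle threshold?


Number of potential triangles: C(20, 3) = 1140.
Each occurs with probability p³ ≈ (0.044721)³ ≈ 8.9442719e-05.
By linearity: E[X] = C(20, 3)·p³ ≈ 1140 · 8.9442719e-05 ≈ 0.10196.
Since α = 3/2 > 1, p = c/n^{3/2} = o(1/n) is below the triangle threshold p ~ 1/n. Asymptotically E[X] ~ (c³/6)·n^{3(1−α)} = (4³/6)·n^{-1.5} → 0, so by Markov's inequality G has no triangles w.h.p.

E[X] ≈ 0.10196; in regime p = Θ(1/n^{3/2}) E[X] tends to 0 (below the triangle threshold p ~ 1/n).


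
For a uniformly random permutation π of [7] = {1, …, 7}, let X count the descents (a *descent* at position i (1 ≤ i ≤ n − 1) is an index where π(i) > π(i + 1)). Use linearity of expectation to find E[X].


Write X = Σ X_I over i = 1, …, 6, with X_I the indicator of one descent.
There are 6 indicators.
For each fixed i, the pair (π(i), π(i+1)) is a uniformly random ordered pair of distinct values from {1, …, 7}; by symmetry P[π(i) > π(i+1)] = 1/2.
By linearity: E[X] = 6 · (1/2) = (7 − 1) · (1/2) = 3 ≈ 3.00000.

E[X] = 3 = 3.00000.


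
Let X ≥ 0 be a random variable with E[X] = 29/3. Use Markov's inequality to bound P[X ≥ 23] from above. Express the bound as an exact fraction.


μ = E[X] = 29/3, a = 23.
Markov: P[X ≥ 23] ≤ μ/a = (29/3)/23 = 29/69.
Numerically: ≈ 0.420.
(Since a = 23 > μ = 9.667, the bound 29/69 is < 1 and informative.)

P[X ≥ 23] ≤ 29/69 ≈ 0.420.


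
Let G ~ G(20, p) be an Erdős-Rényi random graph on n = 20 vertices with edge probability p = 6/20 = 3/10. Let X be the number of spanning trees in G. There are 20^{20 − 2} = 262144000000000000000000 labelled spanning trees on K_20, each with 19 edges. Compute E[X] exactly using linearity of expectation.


K_20 has 20^{20 − 2} = 262144000000000000000000 labelled spanning trees.
For each such spanning tree H, let X_H = 1 if all 19 edges of H are present in G. Then P[X_H = 1] = p^{19} = (3/10)^{19} = 1162261467/10000000000000000000.
By linearity: E[X] = Σ_H E[X_H] = 262144000000000000000000 · p^{19} = 262144000000000000000000 · 1162261467/10000000000000000000 = 152339935002624/5.
Numerically: E[X] ≈ 3.0468e+13.

E[X] = 262144000000000000000000 · (3/10)^{19} = 152339935002624/5 ≈ 3.0468e+13.


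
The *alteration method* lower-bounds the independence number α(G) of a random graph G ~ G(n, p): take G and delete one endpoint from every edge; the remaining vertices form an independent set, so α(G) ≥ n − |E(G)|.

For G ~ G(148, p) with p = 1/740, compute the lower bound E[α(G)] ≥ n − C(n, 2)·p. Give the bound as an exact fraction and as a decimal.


E[|E(G)|] = C(148, 2)·p = 10878 · (1/740) = 147/10.
E[α(G)] ≥ n − E[|E(G)|] = 148 − 147/10 = 1333/10.
Numerically: ≈ 133.30000.
(This is only a lower bound; the true E[α(G)] may be larger.)

E[α(G)] ≥ 1333/10 ≈ 133.30000.


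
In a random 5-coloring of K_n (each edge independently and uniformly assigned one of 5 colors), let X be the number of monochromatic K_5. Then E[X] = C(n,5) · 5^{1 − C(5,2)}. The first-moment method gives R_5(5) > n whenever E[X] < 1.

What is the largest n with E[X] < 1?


We need C(n, 5) · 5^{1 − 10} < 1, i.e. C(n, 5) < 5^{10 − 1} = 1953125.
Check values of n near the boundary:
  n = 46: C(46, 5) = 1370754; 1370754 < 1953125? YES
  n = 47: C(47, 5) = 1533939; 1533939 < 1953125? YES
  n = 48: C(48, 5) = 1712304; 1712304 < 1953125? YES
  n = 49: C(49, 5) = 1906884; 1906884 < 1953125? YES
  n = 50: C(50, 5) = 2118760; 2118760 < 1953125? NO
  n = 51: C(51, 5) = 2349060; 2349060 < 1953125? NO
  n = 52: C(52, 5) = 2598960; 2598960 < 1953125? NO
The largest n with C(n, 5) < 1953125 is n = 49 (where E[X] = 1906884/1953125 ≈ 0.976). Hence R_5(5) > 49, i.e. R_5(5) ≥ 50.

Largest n = 49; hence R_5(5) > 49.


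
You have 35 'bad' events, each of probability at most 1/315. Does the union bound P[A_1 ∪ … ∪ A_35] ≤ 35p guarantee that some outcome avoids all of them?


Union bound: P[∪_{i=1}^{35} A_i] ≤ Σ_i P[A_i] ≤ 35·p = 35·(1/315) = 1/9.
Numerically: 1/9 ≈ 0.111.
Is 1/9 < 1? YES.
Since P[∪ A_i] ≤ 1/9 < 1, the complement has P[∩ A_i^c] ≥ 1 − 1/9 = 8/9 > 0, so some outcome avoids every A_i.

35·p = 1/9 ≈ 0.111; existence CERTIFIED by the union bound.


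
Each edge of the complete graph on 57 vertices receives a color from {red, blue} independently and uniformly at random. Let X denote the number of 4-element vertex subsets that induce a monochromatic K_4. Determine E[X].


Let X = Σ_S X_S over the C(57, 4) = 395010 subsets S of size 4, where X_S = 1 if the K_4 on S is monochromatic.
For a fixed S, the K_4 on S has C(4, 2) = 6 edges. P[all 6 edges red] = (1/2)^6, and likewise for blue, so P[monochromatic] = 2·(1/2)^6 = 2^{1 − 6} = 1/32.
By linearity of expectation: E[X] = C(57, 4) · 2^{1 − 6} = 395010 · 1/32 = 197505/16.
Numerically: E[X] ≈ 12344.06250.

E[X] = C(57,4)·2^(1−C(4,2)) = 197505/16 ≈ 12344.06250.


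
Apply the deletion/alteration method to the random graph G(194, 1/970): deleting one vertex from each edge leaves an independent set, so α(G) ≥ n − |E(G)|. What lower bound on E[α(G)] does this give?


E[|E(G)|] = C(194, 2)·p = 18721 · (1/970) = 193/10.
E[α(G)] ≥ n − E[|E(G)|] = 194 − 193/10 = 1747/10.
Numerically: ≈ 174.70000.
(This is only a lower bound; the true E[α(G)] may be larger.)

E[α(G)] ≥ 1747/10 ≈ 174.70000.


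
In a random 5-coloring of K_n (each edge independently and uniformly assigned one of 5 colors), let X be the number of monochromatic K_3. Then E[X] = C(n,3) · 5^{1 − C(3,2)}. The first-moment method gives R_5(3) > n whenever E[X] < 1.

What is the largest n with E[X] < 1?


We need C(n, 3) · 5^{1 − 3} < 1, i.e. C(n, 3) < 5^{3 − 1} = 25.
Check values of n near the boundary:
  n = 3: C(3, 3) = 1; 1 < 25? YES
  n = 4: C(4, 3) = 4; 4 < 25? YES
  n = 5: C(5, 3) = 10; 10 < 25? YES
  n = 6: C(6, 3) = 20; 20 < 25? YES
  n = 7: C(7, 3) = 35; 35 < 25? NO
The largest n with C(n, 3) < 25 is n = 6 (where E[X] = 4/5 ≈ 0.8000000). Hence R_5(3) > 6, i.e. R_5(3) ≥ 7.

Largest n = 6; hence R_5(3) > 6.


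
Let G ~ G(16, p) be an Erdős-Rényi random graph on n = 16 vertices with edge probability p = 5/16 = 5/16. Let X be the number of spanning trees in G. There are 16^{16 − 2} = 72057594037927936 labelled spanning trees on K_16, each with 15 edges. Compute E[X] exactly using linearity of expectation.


K_16 has 16^{16 − 2} = 72057594037927936 labelled spanning trees.
For each such spanning tree H, let X_H = 1 if all 15 edges of H are present in G. Then P[X_H = 1] = p^{15} = (5/16)^{15} = 30517578125/1152921504606846976.
By linearity: E[X] = Σ_H E[X_H] = 72057594037927936 · p^{15} = 72057594037927936 · 30517578125/1152921504606846976 = 30517578125/16.
Numerically: E[X] ≈ 1.907e+09.

E[X] = 72057594037927936 · (5/16)^{15} = 30517578125/16 ≈ 1.907e+09.


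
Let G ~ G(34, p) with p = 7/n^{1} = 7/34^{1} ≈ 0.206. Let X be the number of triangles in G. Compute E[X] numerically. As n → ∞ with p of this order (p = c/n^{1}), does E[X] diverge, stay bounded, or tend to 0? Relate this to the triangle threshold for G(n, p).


Number of potential triangles: C(34, 3) = 5984.
Each occurs with probability p³ ≈ (0.206)³ ≈ 8.72685e-03.
By linearity: E[X] = C(34, 3)·p³ ≈ 5984 · 8.72685e-03 ≈ 52.221.
Here α = 1, so p = 7/n is exactly at the triangle threshold p ~ 1/n. Asymptotically E[X] → c³/6 = 7³/6 = 343/6 ≈ 57.167, a bounded constant. In this regime the triangle count is asymptotically Poisson(c³/6).

E[X] ≈ 52.221; in regime p = Θ(1/n^{1}) E[X] stays bounded (at the triangle threshold p ~ 1/n).


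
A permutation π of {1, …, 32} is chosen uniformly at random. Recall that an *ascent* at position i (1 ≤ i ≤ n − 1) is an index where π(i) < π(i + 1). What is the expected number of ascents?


Write X = Σ X_I over i = 1, …, 31, with X_I the indicator of one ascent.
There are 31 indicators.
For each fixed i, the pair (π(i), π(i+1)) is a uniformly random ordered pair of distinct values from {1, …, 32}; by symmetry P[π(i) < π(i+1)] = 1/2.
By linearity: E[X] = 31 · (1/2) = (32 − 1) · (1/2) = 31/2 ≈ 15.500000.

E[X] = 31/2 = 15.500000.


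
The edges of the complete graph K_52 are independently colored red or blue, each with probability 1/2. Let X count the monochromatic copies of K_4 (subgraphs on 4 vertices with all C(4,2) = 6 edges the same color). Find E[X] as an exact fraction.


Let X = Σ_S X_S over the C(52, 4) = 270725 subsets S of size 4, where X_S = 1 if the K_4 on S is monochromatic.
For a fixed S, the K_4 on S has C(4, 2) = 6 edges. P[all 6 edges red] = (1/2)^6, and likewise for blue, so P[monochromatic] = 2·(1/2)^6 = 2^{1 − 6} = 1/32.
By linearity: E[X] = C(52, 4) · 2^{1 − 6} = 270725 · 1/32 = 270725/32.
Numerically: E[X] ≈ 8460.15625.

E[X] = C(52,4)·2^(1−C(4,2)) = 270725/32 ≈ 8460.15625.


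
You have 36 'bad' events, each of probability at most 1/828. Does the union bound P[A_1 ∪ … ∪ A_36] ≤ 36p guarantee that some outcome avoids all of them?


Union bound: P[∪_{i=1}^{36} A_i] ≤ Σ_i P[A_i] ≤ 36·p = 36·(1/828) = 1/23.
Numerically: 1/23 ≈ 0.04348.
Is 1/23 < 1? YES.
Since P[∪ A_i] ≤ 1/23 < 1, the complement has P[∩ A_i^c] ≥ 1 − 1/23 = 22/23 > 0, so some outcome avoids every A_i.

36·p = 1/23 ≈ 0.04348; existence CERTIFIED by the union bound.


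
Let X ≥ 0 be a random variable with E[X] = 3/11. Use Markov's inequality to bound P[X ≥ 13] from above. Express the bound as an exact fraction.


μ = E[X] = 3/11, a = 13.
Markov: P[X ≥ 13] ≤ μ/a = (3/11)/13 = 3/143.
Numerically: ≈ 0.0210.
(Since a = 13 > μ = 0.2727, the bound 3/143 is < 1 and informative.)

P[X ≥ 13] ≤ 3/143 ≈ 0.0210.


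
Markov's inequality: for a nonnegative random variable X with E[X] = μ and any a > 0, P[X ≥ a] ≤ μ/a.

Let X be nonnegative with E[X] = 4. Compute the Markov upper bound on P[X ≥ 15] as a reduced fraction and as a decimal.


μ = E[X] = 4, a = 15.
Markov: P[X ≥ 15] ≤ μ/a = (4)/15 = 4/15.
Numerically: ≈ 0.267.
(Since a = 15 > μ = 4.000, the bound 4/15 is < 1 and informative.)

P[X ≥ 15] ≤ 4/15 ≈ 0.267.


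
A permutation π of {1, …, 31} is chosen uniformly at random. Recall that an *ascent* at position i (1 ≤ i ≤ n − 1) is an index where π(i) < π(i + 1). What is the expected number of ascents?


Write X = Σ X_I over i = 1, …, 30, with X_I the indicator of one ascent.
There are 30 indicators.
For each fixed i, the pair (π(i), π(i+1)) is a uniformly random ordered pair of distinct values from {1, …, 31}; by symmetry P[π(i) < π(i+1)] = 1/2.
By linearity: E[X] = 30 · (1/2) = (31 − 1) · (1/2) = 15 ≈ 15.000.

E[X] = 15 = 15.000.


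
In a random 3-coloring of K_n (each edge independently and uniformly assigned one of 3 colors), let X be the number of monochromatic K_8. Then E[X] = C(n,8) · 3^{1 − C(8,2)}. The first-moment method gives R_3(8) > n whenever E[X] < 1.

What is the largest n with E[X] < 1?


We need C(n, 8) · 3^{1 − 28} < 1, i.e. C(n, 8) < 3^{28 − 1} = 7625597484987.
Check values of n near the boundary:
  n = 154: C(154, 8) = 6521818990995; 6521818990995 < 7625597484987? YES
  n = 155: C(155, 8) = 6876747915675; 6876747915675 < 7625597484987? YES
  n = 156: C(156, 8) = 7248464019225; 7248464019225 < 7625597484987? YES
  n = 157: C(157, 8) = 7637643295425; 7637643295425 < 7625597484987? NO
  n = 158: C(158, 8) = 8044984271181; 8044984271181 < 7625597484987? NO
The largest n with C(n, 8) < 7625597484987 is n = 156 (where E[X] = 805384891025/847288609443 ≈ 0.950544). Hence R_3(8) > 156, i.e. R_3(8) ≥ 157.

Largest n = 156; hence R_3(8) > 156.


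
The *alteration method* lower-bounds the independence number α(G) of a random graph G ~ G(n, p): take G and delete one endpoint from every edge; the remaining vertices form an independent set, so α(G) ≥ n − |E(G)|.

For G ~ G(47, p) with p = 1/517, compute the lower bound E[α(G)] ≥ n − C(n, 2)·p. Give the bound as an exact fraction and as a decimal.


E[|E(G)|] = C(47, 2)·p = 1081 · (1/517) = 23/11.
E[α(G)] ≥ n − E[|E(G)|] = 47 − 23/11 = 494/11.
Numerically: ≈ 44.9091.
(This is only a lower bound; the true E[α(G)] may be larger.)

E[α(G)] ≥ 494/11 ≈ 44.9091.


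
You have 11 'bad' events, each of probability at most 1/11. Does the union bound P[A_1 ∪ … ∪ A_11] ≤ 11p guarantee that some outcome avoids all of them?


Union bound: P[∪_{i=1}^{11} A_i] ≤ Σ_i P[A_i] ≤ 11·p = 11·(1/11) = 1.
Numerically: 1 ≈ 1.0000000.
Is 1 < 1? NO.
Since the bound 1 is ≥ 1, the union bound is uninformative here; it does NOT by itself certify existence.

11·p = 1 ≈ 1.0000000; existence NOT certified by the union bound.


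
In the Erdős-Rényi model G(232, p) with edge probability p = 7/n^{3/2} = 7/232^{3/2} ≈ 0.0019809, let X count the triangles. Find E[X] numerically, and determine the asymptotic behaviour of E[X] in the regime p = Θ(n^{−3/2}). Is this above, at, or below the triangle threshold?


Number of potential triangles: C(232, 3) = 2054360.
Each occurs with probability p³ ≈ (0.0019809)³ ≈ 7.7731704e-09.
By linearity: E[X] = C(232, 3)·p³ ≈ 2054360 · 7.7731704e-09 ≈ 0.01597.
Since α = 3/2 > 1, p = c/n^{3/2} = o(1/n) is below the triangle threshold p ~ 1/n. Asymptotically E[X] ~ (c³/6)·n^{3(1−α)} = (7³/6)·n^{-1.5} → 0, so by Markov's inequality G has no triangles w.h.p.

E[X] ≈ 0.01597; in regime p = Θ(1/n^{3/2}) E[X] tends to 0 (below the triangle threshold p ~ 1/n).


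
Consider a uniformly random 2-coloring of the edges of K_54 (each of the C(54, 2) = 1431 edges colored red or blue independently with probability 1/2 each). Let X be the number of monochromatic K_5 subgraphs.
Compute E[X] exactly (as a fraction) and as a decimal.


Let X = Σ_S X_S over the C(54, 5) = 3162510 subsets S of size 5, where X_S = 1 if the K_5 on S is monochromatic.
For a fixed S, the K_5 on S has C(5, 2) = 10 edges. P[all 10 edges red] = (1/2)^10, and likewise for blue, so P[monochromatic] = 2·(1/2)^10 = 2^{1 − 10} = 1/512.
By linearity of expectation: E[X] = C(54, 5) · 2^{1 − 10} = 3162510 · 1/512 = 1581255/256.
Numerically: E[X] ≈ 6176.777.

E[X] = C(54,5)·2^(1−C(5,2)) = 1581255/256 ≈ 6176.777.


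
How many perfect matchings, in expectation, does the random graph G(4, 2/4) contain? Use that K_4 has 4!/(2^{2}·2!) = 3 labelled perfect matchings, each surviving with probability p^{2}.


K_4 has 4!/(2^{2}·2!) = 3 labelled perfect matchings.
For each such perfect matching H, let X_H = 1 if all 2 edges of H are present in G. Then P[X_H = 1] = p^{2} = (1/2)^{2} = 1/4.
Summing the indicators: E[X] = Σ_H E[X_H] = 3 · p^{2} = 3 · 1/4 = 3/4.
Numerically: E[X] ≈ 0.75.

E[X] = 3 · (1/2)^{2} = 3/4 ≈ 0.75.


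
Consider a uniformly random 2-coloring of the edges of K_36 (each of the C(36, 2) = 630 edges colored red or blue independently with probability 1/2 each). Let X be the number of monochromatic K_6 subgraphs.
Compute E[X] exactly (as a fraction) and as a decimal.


Let X = Σ_S X_S over the C(36, 6) = 1947792 subsets S of size 6, where X_S = 1 if the K_6 on S is monochromatic.
For a fixed S, the K_6 on S has C(6, 2) = 15 edges. P[all 15 edges red] = (1/2)^15, and likewise for blue, so P[monochromatic] = 2·(1/2)^15 = 2^{1 − 15} = 1/16384.
Summing: E[X] = C(36, 6) · 2^{1 − 15} = 1947792 · 1/16384 = 121737/1024.
Numerically: E[X] ≈ 118.883789.

E[X] = C(36,6)·2^(1−C(6,2)) = 121737/1024 ≈ 118.883789.


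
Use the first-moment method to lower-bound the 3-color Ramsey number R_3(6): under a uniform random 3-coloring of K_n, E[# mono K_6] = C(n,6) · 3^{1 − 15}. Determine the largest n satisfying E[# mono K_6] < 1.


We need C(n, 6) · 3^{1 − 15} < 1, i.e. C(n, 6) < 3^{15 − 1} = 4782969.
Check values of n near the boundary:
  n = 37: C(37, 6) = 2324784; 2324784 < 4782969? YES
  n = 38: C(38, 6) = 2760681; 2760681 < 4782969? YES
  n = 39: C(39, 6) = 3262623; 3262623 < 4782969? YES
  n = 40: C(40, 6) = 3838380; 3838380 < 4782969? YES
  n = 41: C(41, 6) = 4496388; 4496388 < 4782969? YES
  n = 42: C(42, 6) = 5245786; 5245786 < 4782969? NO
  n = 43: C(43, 6) = 6096454; 6096454 < 4782969? NO
  n = 44: C(44, 6) = 7059052; 7059052 < 4782969? NO
The largest n with C(n, 6) < 4782969 is n = 41 (where E[X] = 1498796/1594323 ≈ 0.940). Hence R_3(6) > 41, i.e. R_3(6) ≥ 42.

Largest n = 41; hence R_3(6) > 41.


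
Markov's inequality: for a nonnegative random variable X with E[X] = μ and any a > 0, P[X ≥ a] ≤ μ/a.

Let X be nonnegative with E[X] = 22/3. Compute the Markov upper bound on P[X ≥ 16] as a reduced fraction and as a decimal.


μ = E[X] = 22/3, a = 16.
Markov: P[X ≥ 16] ≤ μ/a = (22/3)/16 = 11/24.
Numerically: ≈ 0.4583.
(Since a = 16 > μ = 7.3333, the bound 11/24 is < 1 and informative.)

P[X ≥ 16] ≤ 11/24 ≈ 0.4583.


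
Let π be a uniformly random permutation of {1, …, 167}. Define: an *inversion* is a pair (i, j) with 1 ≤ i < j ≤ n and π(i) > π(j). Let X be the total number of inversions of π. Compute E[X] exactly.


Write X = Σ X_I over the C(167, 2) = 13861 pairs i < j, with X_I the indicator of one inversion.
There are 13861 indicators.
For each fixed pair i < j, the values π(i) and π(j) are two distinct elements of {1, …, 167} in uniformly random order; by symmetry P[π(i) > π(j)] = 1/2.
By linearity: E[X] = 13861 · (1/2) = C(167, 2) · (1/2) = 13861/2 = 13861/2 ≈ 6930.50000.

E[X] = 13861/2 = 6930.50000.


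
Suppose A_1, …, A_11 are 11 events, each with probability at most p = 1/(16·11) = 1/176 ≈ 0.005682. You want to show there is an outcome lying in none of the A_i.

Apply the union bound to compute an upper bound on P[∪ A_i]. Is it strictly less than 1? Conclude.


Union bound: P[∪_{i=1}^{11} A_i] ≤ Σ_i P[A_i] ≤ 11·p = 11·(1/176) = 1/16.
Numerically: 1/16 ≈ 0.062500.
Is 1/16 < 1? YES.
Since P[∪ A_i] ≤ 1/16 < 1, the complement has P[∩ A_i^c] ≥ 1 − 1/16 = 15/16 > 0, so some outcome avoids every A_i.

11·p = 1/16 ≈ 0.062500; existence CERTIFIED by the union bound.


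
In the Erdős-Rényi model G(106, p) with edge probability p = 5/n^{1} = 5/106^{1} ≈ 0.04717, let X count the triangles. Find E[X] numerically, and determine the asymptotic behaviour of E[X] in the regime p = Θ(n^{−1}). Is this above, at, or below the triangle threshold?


Number of potential triangles: C(106, 3) = 192920.
Each occurs with probability p³ ≈ (0.04717)³ ≈ 1.049524e-04.
By linearity: E[X] = C(106, 3)·p³ ≈ 192920 · 1.049524e-04 ≈ 20.2474.
Here α = 1, so p = 5/n is exactly at the triangle threshold p ~ 1/n. Asymptotically E[X] → c³/6 = 5³/6 = 125/6 ≈ 20.8333, a bounded constant. In this regime the triangle count is asymptotically Poisson(c³/6).

E[X] ≈ 20.2474; in regime p = Θ(1/n^{1}) E[X] stays bounded (at the triangle threshold p ~ 1/n).


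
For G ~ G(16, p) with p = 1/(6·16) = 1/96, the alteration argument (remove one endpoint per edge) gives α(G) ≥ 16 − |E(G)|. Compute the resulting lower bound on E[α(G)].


E[|E(G)|] = C(16, 2)·p = 120 · (1/96) = 5/4.
E[α(G)] ≥ n − E[|E(G)|] = 16 − 5/4 = 59/4.
Numerically: ≈ 14.7500.
(This is only a lower bound; the true E[α(G)] may be larger.)

E[α(G)] ≥ 59/4 ≈ 14.7500.


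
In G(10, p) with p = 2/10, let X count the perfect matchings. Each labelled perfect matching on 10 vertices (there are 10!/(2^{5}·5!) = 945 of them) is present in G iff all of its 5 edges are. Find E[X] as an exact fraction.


K_10 has 10!/(2^{5}·5!) = 945 labelled perfect matchings.
For each such perfect matching H, let X_H = 1 if all 5 edges of H are present in G. Then P[X_H = 1] = p^{5} = (1/5)^{5} = 1/3125.
By linearity: E[X] = Σ_H E[X_H] = 945 · p^{5} = 945 · 1/3125 = 189/625.
Numerically: E[X] ≈ 0.3024.

E[X] = 945 · (1/5)^{5} = 189/625 ≈ 0.3024.


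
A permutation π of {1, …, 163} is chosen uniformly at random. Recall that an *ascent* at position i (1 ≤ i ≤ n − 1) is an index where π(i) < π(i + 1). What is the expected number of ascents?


Write X = Σ X_I over i = 1, …, 162, with X_I the indicator of one ascent.
There are 162 indicators.
For each fixed i, the pair (π(i), π(i+1)) is a uniformly random ordered pair of distinct values from {1, …, 163}; by symmetry P[π(i) < π(i+1)] = 1/2.
By linearity: E[X] = 162 · (1/2) = (163 − 1) · (1/2) = 81 ≈ 81.000.

E[X] = 81 = 81.000.


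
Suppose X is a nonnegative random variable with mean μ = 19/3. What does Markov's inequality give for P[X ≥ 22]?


μ = E[X] = 19/3, a = 22.
Markov: P[X ≥ 22] ≤ μ/a = (19/3)/22 = 19/66.
Numerically: ≈ 0.2879.
(Since a = 22 > μ = 6.3333, the bound 19/66 is < 1 and informative.)

P[X ≥ 22] ≤ 19/66 ≈ 0.2879.


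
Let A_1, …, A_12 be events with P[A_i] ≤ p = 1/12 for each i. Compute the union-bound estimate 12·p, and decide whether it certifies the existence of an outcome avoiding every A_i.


Union bound: P[∪_{i=1}^{12} A_i] ≤ Σ_i P[A_i] ≤ 12·p = 12·(1/12) = 1.
Numerically: 1 ≈ 1.000.
Is 1 < 1? NO.
Since the bound 1 is ≥ 1, the union bound is uninformative here; it does NOT by itself certify existence.

12·p = 1 ≈ 1.000; existence NOT certified by the union bound.


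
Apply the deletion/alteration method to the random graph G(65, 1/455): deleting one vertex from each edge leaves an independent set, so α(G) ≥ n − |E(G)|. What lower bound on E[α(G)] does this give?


E[|E(G)|] = C(65, 2)·p = 2080 · (1/455) = 32/7.
E[α(G)] ≥ n − E[|E(G)|] = 65 − 32/7 = 423/7.
Numerically: ≈ 60.429.
(This is only a lower bound; the true E[α(G)] may be larger.)

E[α(G)] ≥ 423/7 ≈ 60.429.


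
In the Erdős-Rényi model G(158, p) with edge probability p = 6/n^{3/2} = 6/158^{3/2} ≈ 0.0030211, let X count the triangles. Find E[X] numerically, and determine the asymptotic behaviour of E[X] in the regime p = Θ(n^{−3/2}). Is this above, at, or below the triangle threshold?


Number of potential triangles: C(158, 3) = 644956.
Each occurs with probability p³ ≈ (0.0030211)³ ≈ 2.75738152e-08.
By linearity: E[X] = C(158, 3)·p³ ≈ 644956 · 2.75738152e-08 ≈ 0.017784.
Since α = 3/2 > 1, p = c/n^{3/2} = o(1/n) is below the triangle threshold p ~ 1/n. Asymptotically E[X] ~ (c³/6)·n^{3(1−α)} = (6³/6)·n^{-1.5} → 0, so by Markov's inequality G has no triangles w.h.p.

E[X] ≈ 0.017784; in regime p = Θ(1/n^{3/2}) E[X] tends to 0 (below the triangle threshold p ~ 1/n).


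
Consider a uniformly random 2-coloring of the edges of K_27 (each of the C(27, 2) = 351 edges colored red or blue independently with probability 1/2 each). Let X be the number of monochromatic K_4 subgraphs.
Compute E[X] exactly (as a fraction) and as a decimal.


Let X = Σ_S X_S over the C(27, 4) = 17550 subsets S of size 4, where X_S = 1 if the K_4 on S is monochromatic.
For a fixed S, the K_4 on S has C(4, 2) = 6 edges. P[all 6 edges red] = (1/2)^6, and likewise for blue, so P[monochromatic] = 2·(1/2)^6 = 2^{1 − 6} = 1/32.
By linearity: E[X] = C(27, 4) · 2^{1 − 6} = 17550 · 1/32 = 8775/16.
Numerically: E[X] ≈ 548.4375.

E[X] = C(27,4)·2^(1−C(4,2)) = 8775/16 ≈ 548.4375.


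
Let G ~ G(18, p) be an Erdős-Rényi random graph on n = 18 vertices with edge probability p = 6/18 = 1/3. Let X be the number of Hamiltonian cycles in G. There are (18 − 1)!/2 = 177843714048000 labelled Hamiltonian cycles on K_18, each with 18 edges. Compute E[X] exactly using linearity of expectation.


K_18 has (18 − 1)!/2 = 177843714048000 labelled Hamiltonian cycles.
For each such Hamiltonian cycle H, let X_H = 1 if all 18 edges of H are present in G. Then P[X_H = 1] = p^{18} = (1/3)^{18} = 1/387420489.
Summing the indicators: E[X] = Σ_H E[X_H] = 177843714048000 · p^{18} = 177843714048000 · 1/387420489 = 243955712000/531441.
Numerically: E[X] ≈ 4.59e+05.

E[X] = 177843714048000 · (1/3)^{18} = 243955712000/531441 ≈ 4.59e+05.


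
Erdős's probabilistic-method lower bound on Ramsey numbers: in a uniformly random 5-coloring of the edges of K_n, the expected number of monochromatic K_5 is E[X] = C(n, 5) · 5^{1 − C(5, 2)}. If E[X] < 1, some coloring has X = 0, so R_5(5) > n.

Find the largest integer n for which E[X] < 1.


We need C(n, 5) · 5^{1 − 10} < 1, i.e. C(n, 5) < 5^{10 − 1} = 1953125.
Check values of n near the boundary:
  n = 45: C(45, 5) = 1221759; 1221759 < 1953125? YES
  n = 46: C(46, 5) = 1370754; 1370754 < 1953125? YES
  n = 47: C(47, 5) = 1533939; 1533939 < 1953125? YES
  n = 48: C(48, 5) = 1712304; 1712304 < 1953125? YES
  n = 49: C(49, 5) = 1906884; 1906884 < 1953125? YES
  n = 50: C(50, 5) = 2118760; 2118760 < 1953125? NO
  n = 51: C(51, 5) = 2349060; 2349060 < 1953125? NO
The largest n with C(n, 5) < 1953125 is n = 49 (where E[X] = 1906884/1953125 ≈ 0.976). Hence R_5(5) > 49, i.e. R_5(5) ≥ 50.

Largest n = 49; hence R_5(5) > 49.


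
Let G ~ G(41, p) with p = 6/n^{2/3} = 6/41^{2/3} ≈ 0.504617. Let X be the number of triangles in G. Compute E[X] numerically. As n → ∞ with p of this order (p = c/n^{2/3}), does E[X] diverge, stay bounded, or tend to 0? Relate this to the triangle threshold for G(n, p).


Number of potential triangles: C(41, 3) = 10660.
Each occurs with probability p³ ≈ (0.504617)³ ≈ 1.28494943e-01.
By linearity: E[X] = C(41, 3)·p³ ≈ 10660 · 1.28494943e-01 ≈ 1369.756098.
Since α = 2/3 < 1, p = c/n^{2/3} ≫ 1/n is above the triangle threshold p ~ 1/n. Asymptotically E[X] ~ (c³/6)·n^{3(1−α)} = (6³/6)·n^{1} → ∞; triangles are abundant w.h.p.

E[X] ≈ 1369.756098; in regime p = Θ(1/n^{2/3}) E[X] diverges (above the triangle threshold p ~ 1/n).


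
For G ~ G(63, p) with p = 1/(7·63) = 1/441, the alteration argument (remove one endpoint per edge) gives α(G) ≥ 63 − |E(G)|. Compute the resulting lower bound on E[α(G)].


E[|E(G)|] = C(63, 2)·p = 1953 · (1/441) = 31/7.
E[α(G)] ≥ n − E[|E(G)|] = 63 − 31/7 = 410/7.
Numerically: ≈ 58.571429.
(This is only a lower bound; the true E[α(G)] may be larger.)

E[α(G)] ≥ 410/7 ≈ 58.571429.


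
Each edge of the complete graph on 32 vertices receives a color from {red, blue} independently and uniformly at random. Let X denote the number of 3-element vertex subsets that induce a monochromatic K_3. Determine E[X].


Let X = Σ_S X_S over the C(32, 3) = 4960 subsets S of size 3, where X_S = 1 if the K_3 on S is monochromatic.
For a fixed S, the K_3 on S has C(3, 2) = 3 edges. P[all 3 edges red] = (1/2)^3, and likewise for blue, so P[monochromatic] = 2·(1/2)^3 = 2^{1 − 3} = 1/4.
Summing: E[X] = C(32, 3) · 2^{1 − 3} = 4960 · 1/4 = 1240.
Numerically: E[X] ≈ 1240.00000.

E[X] = C(32,3)·2^(1−C(3,2)) = 1240 ≈ 1240.00000.


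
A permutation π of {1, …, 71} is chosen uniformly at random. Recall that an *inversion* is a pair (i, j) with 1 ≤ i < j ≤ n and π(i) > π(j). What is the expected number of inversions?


Write X = Σ X_I over the C(71, 2) = 2485 pairs i < j, with X_I the indicator of one inversion.
There are 2485 indicators.
For each fixed pair i < j, the values π(i) and π(j) are two distinct elements of {1, …, 71} in uniformly random order; by symmetry P[π(i) > π(j)] = 1/2.
By linearity: E[X] = 2485 · (1/2) = C(71, 2) · (1/2) = 2485/2 = 2485/2 ≈ 1242.50000.

E[X] = 2485/2 = 1242.50000.


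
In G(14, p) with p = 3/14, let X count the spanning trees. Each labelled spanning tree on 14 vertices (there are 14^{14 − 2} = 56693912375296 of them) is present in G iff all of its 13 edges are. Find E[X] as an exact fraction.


K_14 has 14^{14 − 2} = 56693912375296 labelled spanning trees.
For each such spanning tree H, let X_H = 1 if all 13 edges of H are present in G. Then P[X_H = 1] = p^{13} = (3/14)^{13} = 1594323/793714773254144.
By linearity of expectation: E[X] = Σ_H E[X_H] = 56693912375296 · p^{13} = 56693912375296 · 1594323/793714773254144 = 1594323/14.
Numerically: E[X] ≈ 1.14e+05.

E[X] = 56693912375296 · (3/14)^{13} = 1594323/14 ≈ 1.14e+05.


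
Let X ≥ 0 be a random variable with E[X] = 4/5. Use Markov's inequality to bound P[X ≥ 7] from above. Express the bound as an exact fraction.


μ = E[X] = 4/5, a = 7.
Markov: P[X ≥ 7] ≤ μ/a = (4/5)/7 = 4/35.
Numerically: ≈ 0.114286.
(Since a = 7 > μ = 0.800000, the bound 4/35 is < 1 and informative.)

P[X ≥ 7] ≤ 4/35 ≈ 0.114286.


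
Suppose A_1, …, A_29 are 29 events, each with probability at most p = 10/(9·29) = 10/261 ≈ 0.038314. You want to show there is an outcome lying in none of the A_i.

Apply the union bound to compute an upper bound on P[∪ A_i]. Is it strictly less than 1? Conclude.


Union bound: P[∪_{i=1}^{29} A_i] ≤ Σ_i P[A_i] ≤ 29·p = 29·(10/261) = 10/9.
Numerically: 10/9 ≈ 1.111111.
Is 10/9 < 1? NO.
Since the bound 10/9 is ≥ 1, the union bound is uninformative here; it does NOT by itself certify existence.

29·p = 10/9 ≈ 1.111111; existence NOT certified by the union bound.


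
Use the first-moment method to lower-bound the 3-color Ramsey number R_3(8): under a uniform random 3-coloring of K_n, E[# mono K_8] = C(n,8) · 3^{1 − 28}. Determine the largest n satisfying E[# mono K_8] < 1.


We need C(n, 8) · 3^{1 − 28} < 1, i.e. C(n, 8) < 3^{28 − 1} = 7625597484987.
Check values of n near the boundary:
  n = 155: C(155, 8) = 6876747915675; 6876747915675 < 7625597484987? YES
  n = 156: C(156, 8) = 7248464019225; 7248464019225 < 7625597484987? YES
  n = 157: C(157, 8) = 7637643295425; 7637643295425 < 7625597484987? NO
The largest n with C(n, 8) < 7625597484987 is n = 156 (where E[X] = 805384891025/847288609443 ≈ 0.951). Hence R_3(8) > 156, i.e. R_3(8) ≥ 157.

Largest n = 156; hence R_3(8) > 156.


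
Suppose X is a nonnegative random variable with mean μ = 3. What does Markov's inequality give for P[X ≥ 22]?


μ = E[X] = 3, a = 22.
Markov: P[X ≥ 22] ≤ μ/a = (3)/22 = 3/22.
Numerically: ≈ 0.1364.
(Since a = 22 > μ = 3.0000, the bound 3/22 is < 1 and informative.)

P[X ≥ 22] ≤ 3/22 ≈ 0.1364.


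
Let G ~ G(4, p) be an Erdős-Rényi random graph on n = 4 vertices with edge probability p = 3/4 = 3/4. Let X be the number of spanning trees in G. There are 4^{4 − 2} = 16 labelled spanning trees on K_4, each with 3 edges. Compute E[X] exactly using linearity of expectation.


K_4 has 4^{4 − 2} = 16 labelled spanning trees.
For each such spanning tree H, let X_H = 1 if all 3 edges of H are present in G. Then P[X_H = 1] = p^{3} = (3/4)^{3} = 27/64.
By linearity: E[X] = Σ_H E[X_H] = 16 · p^{3} = 16 · 27/64 = 27/4.
Numerically: E[X] ≈ 6.75.

E[X] = 16 · (3/4)^{3} = 27/4 ≈ 6.75.


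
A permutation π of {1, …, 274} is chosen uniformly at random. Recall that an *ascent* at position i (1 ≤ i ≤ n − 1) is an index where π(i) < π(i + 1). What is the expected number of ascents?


Write X = Σ X_I over i = 1, …, 273, with X_I the indicator of one ascent.
There are 273 indicators.
For each fixed i, the pair (π(i), π(i+1)) is a uniformly random ordered pair of distinct values from {1, …, 274}; by symmetry P[π(i) < π(i+1)] = 1/2.
By linearity: E[X] = 273 · (1/2) = (274 − 1) · (1/2) = 273/2 ≈ 136.50000.

E[X] = 273/2 = 136.50000.


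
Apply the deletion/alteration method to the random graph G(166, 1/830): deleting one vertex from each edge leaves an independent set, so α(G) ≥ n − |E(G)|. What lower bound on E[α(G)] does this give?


E[|E(G)|] = C(166, 2)·p = 13695 · (1/830) = 33/2.
E[α(G)] ≥ n − E[|E(G)|] = 166 − 33/2 = 299/2.
Numerically: ≈ 149.500000.
(This is only a lower bound; the true E[α(G)] may be larger.)

E[α(G)] ≥ 299/2 ≈ 149.500000.


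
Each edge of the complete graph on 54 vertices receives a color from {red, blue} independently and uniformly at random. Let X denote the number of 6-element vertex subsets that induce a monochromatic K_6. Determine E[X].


Let X = Σ_S X_S over the C(54, 6) = 25827165 subsets S of size 6, where X_S = 1 if the K_6 on S is monochromatic.
For a fixed S, the K_6 on S has C(6, 2) = 15 edges. P[all 15 edges red] = (1/2)^15, and likewise for blue, so P[monochromatic] = 2·(1/2)^15 = 2^{1 − 15} = 1/16384.
By linearity of expectation: E[X] = C(54, 6) · 2^{1 − 15} = 25827165 · 1/16384 = 25827165/16384.
Numerically: E[X] ≈ 1576.36505.

E[X] = C(54,6)·2^(1−C(6,2)) = 25827165/16384 ≈ 1576.36505.


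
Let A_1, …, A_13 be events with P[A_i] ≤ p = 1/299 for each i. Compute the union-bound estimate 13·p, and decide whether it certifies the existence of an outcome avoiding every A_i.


Union bound: P[∪_{i=1}^{13} A_i] ≤ Σ_i P[A_i] ≤ 13·p = 13·(1/299) = 1/23.
Numerically: 1/23 ≈ 0.043478.
Is 1/23 < 1? YES.
Since P[∪ A_i] ≤ 1/23 < 1, the complement has P[∩ A_i^c] ≥ 1 − 1/23 = 22/23 > 0, so some outcome avoids every A_i.

13·p = 1/23 ≈ 0.043478; existence CERTIFIED by the union bound.


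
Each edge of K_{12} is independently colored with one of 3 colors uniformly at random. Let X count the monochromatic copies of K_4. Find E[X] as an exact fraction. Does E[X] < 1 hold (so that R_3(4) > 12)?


E[X] = C(12, 4) · 3^{1 − 6} = 495 · 3^{−5} = 495/243.
As a reduced fraction: E[X] = 55/27 ≈ 2.0370.
Is E[X] < 1? NO.
Since E[X] ≥ 1, the first-moment bound is inconclusive at n = 12; it does NOT by itself certify R_3(4) > 12.

E[X] = 55/27 ≈ 2.0370; E[X] ≥ 1; first-moment method inconclusive here.


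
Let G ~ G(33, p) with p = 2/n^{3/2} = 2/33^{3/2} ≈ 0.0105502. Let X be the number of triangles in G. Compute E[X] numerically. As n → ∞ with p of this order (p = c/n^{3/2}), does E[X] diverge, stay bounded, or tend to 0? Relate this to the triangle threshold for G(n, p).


Number of potential triangles: C(33, 3) = 5456.
Each occurs with probability p³ ≈ (0.0105502)³ ≈ 1.17429512e-06.
By linearity: E[X] = C(33, 3)·p³ ≈ 5456 · 1.17429512e-06 ≈ 0.006407.
Since α = 3/2 > 1, p = c/n^{3/2} = o(1/n) is below the triangle threshold p ~ 1/n. Asymptotically E[X] ~ (c³/6)·n^{3(1−α)} = (2³/6)·n^{-1.5} → 0, so by Markov's inequality G has no triangles w.h.p.

E[X] ≈ 0.006407; in regime p = Θ(1/n^{3/2}) E[X] tends to 0 (below the triangle threshold p ~ 1/n).


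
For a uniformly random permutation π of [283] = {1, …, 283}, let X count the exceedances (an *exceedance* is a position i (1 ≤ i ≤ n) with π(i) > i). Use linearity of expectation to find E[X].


Write X = Σ_{i=1}^{283} X_i, where X_i = 1_{π(i) > i}.
For each fixed i, π(i) is uniform over {1, …, 283} (marginal of a uniform permutation), so P[π(i) > i] = (n − i)/n. Summing: Σ_{i=1}^{283} (n − i)/n = (0 + 1 + … + 282)/283 = 283(283 − 1)/(2·283) = (283 − 1)/2.
Hence E[X] = Σ_{i=1}^{283} (283 − i)/283 = 141 ≈ 141.000000.

E[X] = 141 = 141.000000.


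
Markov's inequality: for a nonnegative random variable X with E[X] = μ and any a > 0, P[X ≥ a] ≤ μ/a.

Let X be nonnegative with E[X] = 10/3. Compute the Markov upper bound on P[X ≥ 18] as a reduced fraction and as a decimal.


μ = E[X] = 10/3, a = 18.
Markov: P[X ≥ 18] ≤ μ/a = (10/3)/18 = 5/27.
Numerically: ≈ 0.1852.
(Since a = 18 > μ = 3.3333, the bound 5/27 is < 1 and informative.)

P[X ≥ 18] ≤ 5/27 ≈ 0.1852.


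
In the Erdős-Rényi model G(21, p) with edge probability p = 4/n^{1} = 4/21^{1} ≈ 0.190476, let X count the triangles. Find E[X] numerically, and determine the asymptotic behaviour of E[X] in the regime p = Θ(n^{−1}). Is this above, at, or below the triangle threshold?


Number of potential triangles: C(21, 3) = 1330.
Each occurs with probability p³ ≈ (0.190476)³ ≈ 6.91070079e-03.
By linearity: E[X] = C(21, 3)·p³ ≈ 1330 · 6.91070079e-03 ≈ 9.191232.
Here α = 1, so p = 4/n is exactly at the triangle threshold p ~ 1/n. Asymptotically E[X] → c³/6 = 4³/6 = 32/3 ≈ 10.666667, a bounded constant. In this regime the triangle count is asymptotically Poisson(c³/6).

E[X] ≈ 9.191232; in regime p = Θ(1/n^{1}) E[X] stays bounded (at the triangle threshold p ~ 1/n).


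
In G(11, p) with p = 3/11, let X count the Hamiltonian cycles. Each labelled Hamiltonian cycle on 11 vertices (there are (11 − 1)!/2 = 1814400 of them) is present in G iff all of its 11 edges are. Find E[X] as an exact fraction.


K_11 has (11 − 1)!/2 = 1814400 labelled Hamiltonian cycles.
For each such Hamiltonian cycle H, let X_H = 1 if all 11 edges of H are present in G. Then P[X_H = 1] = p^{11} = (3/11)^{11} = 177147/285311670611.
By linearity: E[X] = Σ_H E[X_H] = 1814400 · p^{11} = 1814400 · 177147/285311670611 = 321415516800/285311670611.
Numerically: E[X] ≈ 1.12654.

E[X] = 1814400 · (3/11)^{11} = 321415516800/285311670611 ≈ 1.12654.


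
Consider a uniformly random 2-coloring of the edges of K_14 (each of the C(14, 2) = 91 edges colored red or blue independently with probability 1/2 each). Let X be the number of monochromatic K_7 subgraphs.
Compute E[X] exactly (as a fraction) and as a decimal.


Let X = Σ_S X_S over the C(14, 7) = 3432 subsets S of size 7, where X_S = 1 if the K_7 on S is monochromatic.
For a fixed S, the K_7 on S has C(7, 2) = 21 edges. P[all 21 edges red] = (1/2)^21, and likewise for blue, so P[monochromatic] = 2·(1/2)^21 = 2^{1 − 21} = 1/1048576.
Summing: E[X] = C(14, 7) · 2^{1 − 21} = 3432 · 1/1048576 = 429/131072.
Numerically: E[X] ≈ 0.003.

E[X] = C(14,7)·2^(1−C(7,2)) = 429/131072 ≈ 0.003.
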